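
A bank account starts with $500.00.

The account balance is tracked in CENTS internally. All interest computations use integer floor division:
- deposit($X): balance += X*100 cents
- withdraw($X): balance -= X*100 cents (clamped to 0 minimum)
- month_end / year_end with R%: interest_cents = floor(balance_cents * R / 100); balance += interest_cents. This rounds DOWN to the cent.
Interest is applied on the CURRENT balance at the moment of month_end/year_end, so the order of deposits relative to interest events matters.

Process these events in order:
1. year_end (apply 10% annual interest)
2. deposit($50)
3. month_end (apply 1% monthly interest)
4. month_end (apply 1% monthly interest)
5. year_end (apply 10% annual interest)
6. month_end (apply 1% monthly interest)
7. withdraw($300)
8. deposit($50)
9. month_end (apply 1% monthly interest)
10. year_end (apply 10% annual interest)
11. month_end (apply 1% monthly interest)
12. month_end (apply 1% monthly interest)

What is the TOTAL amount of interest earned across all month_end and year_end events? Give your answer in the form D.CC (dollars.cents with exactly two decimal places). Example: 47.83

After 1 (year_end (apply 10% annual interest)): balance=$550.00 total_interest=$50.00
After 2 (deposit($50)): balance=$600.00 total_interest=$50.00
After 3 (month_end (apply 1% monthly interest)): balance=$606.00 total_interest=$56.00
After 4 (month_end (apply 1% monthly interest)): balance=$612.06 total_interest=$62.06
After 5 (year_end (apply 10% annual interest)): balance=$673.26 total_interest=$123.26
After 6 (month_end (apply 1% monthly interest)): balance=$679.99 total_interest=$129.99
After 7 (withdraw($300)): balance=$379.99 total_interest=$129.99
After 8 (deposit($50)): balance=$429.99 total_interest=$129.99
After 9 (month_end (apply 1% monthly interest)): balance=$434.28 total_interest=$134.28
After 10 (year_end (apply 10% annual interest)): balance=$477.70 total_interest=$177.70
After 11 (month_end (apply 1% monthly interest)): balance=$482.47 total_interest=$182.47
After 12 (month_end (apply 1% monthly interest)): balance=$487.29 total_interest=$187.29

Answer: 187.29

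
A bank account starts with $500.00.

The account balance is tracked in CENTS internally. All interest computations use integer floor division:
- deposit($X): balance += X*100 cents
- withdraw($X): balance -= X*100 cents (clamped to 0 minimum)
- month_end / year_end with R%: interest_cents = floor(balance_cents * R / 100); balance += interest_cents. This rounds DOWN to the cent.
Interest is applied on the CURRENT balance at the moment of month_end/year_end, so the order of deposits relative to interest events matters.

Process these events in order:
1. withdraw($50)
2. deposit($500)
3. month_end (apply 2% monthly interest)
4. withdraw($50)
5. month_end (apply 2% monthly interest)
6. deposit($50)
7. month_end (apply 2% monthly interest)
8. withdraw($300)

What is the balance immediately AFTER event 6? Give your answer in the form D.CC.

After 1 (withdraw($50)): balance=$450.00 total_interest=$0.00
After 2 (deposit($500)): balance=$950.00 total_interest=$0.00
After 3 (month_end (apply 2% monthly interest)): balance=$969.00 total_interest=$19.00
After 4 (withdraw($50)): balance=$919.00 total_interest=$19.00
After 5 (month_end (apply 2% monthly interest)): balance=$937.38 total_interest=$37.38
After 6 (deposit($50)): balance=$987.38 total_interest=$37.38

Answer: 987.38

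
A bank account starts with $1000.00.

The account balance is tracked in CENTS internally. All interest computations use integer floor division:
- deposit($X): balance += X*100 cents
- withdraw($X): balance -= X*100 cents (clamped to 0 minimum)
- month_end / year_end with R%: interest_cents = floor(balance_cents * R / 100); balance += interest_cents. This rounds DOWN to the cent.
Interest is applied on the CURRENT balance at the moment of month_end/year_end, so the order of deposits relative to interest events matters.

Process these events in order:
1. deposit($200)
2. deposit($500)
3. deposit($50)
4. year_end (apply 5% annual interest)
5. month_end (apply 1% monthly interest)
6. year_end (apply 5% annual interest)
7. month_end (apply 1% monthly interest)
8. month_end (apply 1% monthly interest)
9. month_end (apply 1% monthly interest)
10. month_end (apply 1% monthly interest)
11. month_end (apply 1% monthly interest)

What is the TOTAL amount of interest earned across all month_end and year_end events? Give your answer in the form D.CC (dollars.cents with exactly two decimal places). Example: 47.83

Answer: 298.03

Derivation:
After 1 (deposit($200)): balance=$1200.00 total_interest=$0.00
After 2 (deposit($500)): balance=$1700.00 total_interest=$0.00
After 3 (deposit($50)): balance=$1750.00 total_interest=$0.00
After 4 (year_end (apply 5% annual interest)): balance=$1837.50 total_interest=$87.50
After 5 (month_end (apply 1% monthly interest)): balance=$1855.87 total_interest=$105.87
After 6 (year_end (apply 5% annual interest)): balance=$1948.66 total_interest=$198.66
After 7 (month_end (apply 1% monthly interest)): balance=$1968.14 total_interest=$218.14
After 8 (month_end (apply 1% monthly interest)): balance=$1987.82 total_interest=$237.82
After 9 (month_end (apply 1% monthly interest)): balance=$2007.69 total_interest=$257.69
After 10 (month_end (apply 1% monthly interest)): balance=$2027.76 total_interest=$277.76
After 11 (month_end (apply 1% monthly interest)): balance=$2048.03 total_interest=$298.03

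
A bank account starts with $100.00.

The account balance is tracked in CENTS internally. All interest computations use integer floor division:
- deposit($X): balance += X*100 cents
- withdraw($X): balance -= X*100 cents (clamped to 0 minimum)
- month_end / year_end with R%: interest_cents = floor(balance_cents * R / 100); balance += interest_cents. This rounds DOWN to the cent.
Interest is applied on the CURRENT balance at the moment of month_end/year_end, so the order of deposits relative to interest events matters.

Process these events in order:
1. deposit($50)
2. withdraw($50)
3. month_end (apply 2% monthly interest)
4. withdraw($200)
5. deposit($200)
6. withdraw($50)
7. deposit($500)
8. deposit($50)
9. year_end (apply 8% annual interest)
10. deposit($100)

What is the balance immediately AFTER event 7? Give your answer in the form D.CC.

After 1 (deposit($50)): balance=$150.00 total_interest=$0.00
After 2 (withdraw($50)): balance=$100.00 total_interest=$0.00
After 3 (month_end (apply 2% monthly interest)): balance=$102.00 total_interest=$2.00
After 4 (withdraw($200)): balance=$0.00 total_interest=$2.00
After 5 (deposit($200)): balance=$200.00 total_interest=$2.00
After 6 (withdraw($50)): balance=$150.00 total_interest=$2.00
After 7 (deposit($500)): balance=$650.00 total_interest=$2.00

Answer: 650.00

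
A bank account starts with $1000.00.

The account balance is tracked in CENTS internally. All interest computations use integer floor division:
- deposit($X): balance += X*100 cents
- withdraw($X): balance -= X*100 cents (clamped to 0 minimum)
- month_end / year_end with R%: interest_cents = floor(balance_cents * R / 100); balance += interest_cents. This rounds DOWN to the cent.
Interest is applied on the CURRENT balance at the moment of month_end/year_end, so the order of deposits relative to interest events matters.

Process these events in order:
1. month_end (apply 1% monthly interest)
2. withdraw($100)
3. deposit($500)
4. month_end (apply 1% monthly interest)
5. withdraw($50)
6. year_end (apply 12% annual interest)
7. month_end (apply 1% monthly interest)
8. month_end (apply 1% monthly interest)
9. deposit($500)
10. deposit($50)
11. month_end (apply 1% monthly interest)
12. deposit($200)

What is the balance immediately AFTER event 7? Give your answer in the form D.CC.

After 1 (month_end (apply 1% monthly interest)): balance=$1010.00 total_interest=$10.00
After 2 (withdraw($100)): balance=$910.00 total_interest=$10.00
After 3 (deposit($500)): balance=$1410.00 total_interest=$10.00
After 4 (month_end (apply 1% monthly interest)): balance=$1424.10 total_interest=$24.10
After 5 (withdraw($50)): balance=$1374.10 total_interest=$24.10
After 6 (year_end (apply 12% annual interest)): balance=$1538.99 total_interest=$188.99
After 7 (month_end (apply 1% monthly interest)): balance=$1554.37 total_interest=$204.37

Answer: 1554.37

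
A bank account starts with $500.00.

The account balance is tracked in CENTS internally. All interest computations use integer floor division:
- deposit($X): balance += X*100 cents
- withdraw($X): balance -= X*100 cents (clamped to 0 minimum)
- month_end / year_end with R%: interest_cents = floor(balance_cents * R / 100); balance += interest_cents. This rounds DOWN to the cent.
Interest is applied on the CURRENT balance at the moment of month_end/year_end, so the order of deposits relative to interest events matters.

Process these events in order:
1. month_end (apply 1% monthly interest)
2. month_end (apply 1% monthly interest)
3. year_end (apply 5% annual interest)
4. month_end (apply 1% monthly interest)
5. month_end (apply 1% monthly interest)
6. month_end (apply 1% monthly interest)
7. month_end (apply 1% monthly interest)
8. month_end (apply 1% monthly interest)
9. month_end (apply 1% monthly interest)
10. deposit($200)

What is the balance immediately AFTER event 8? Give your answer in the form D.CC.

After 1 (month_end (apply 1% monthly interest)): balance=$505.00 total_interest=$5.00
After 2 (month_end (apply 1% monthly interest)): balance=$510.05 total_interest=$10.05
After 3 (year_end (apply 5% annual interest)): balance=$535.55 total_interest=$35.55
After 4 (month_end (apply 1% monthly interest)): balance=$540.90 total_interest=$40.90
After 5 (month_end (apply 1% monthly interest)): balance=$546.30 total_interest=$46.30
After 6 (month_end (apply 1% monthly interest)): balance=$551.76 total_interest=$51.76
After 7 (month_end (apply 1% monthly interest)): balance=$557.27 total_interest=$57.27
After 8 (month_end (apply 1% monthly interest)): balance=$562.84 total_interest=$62.84

Answer: 562.84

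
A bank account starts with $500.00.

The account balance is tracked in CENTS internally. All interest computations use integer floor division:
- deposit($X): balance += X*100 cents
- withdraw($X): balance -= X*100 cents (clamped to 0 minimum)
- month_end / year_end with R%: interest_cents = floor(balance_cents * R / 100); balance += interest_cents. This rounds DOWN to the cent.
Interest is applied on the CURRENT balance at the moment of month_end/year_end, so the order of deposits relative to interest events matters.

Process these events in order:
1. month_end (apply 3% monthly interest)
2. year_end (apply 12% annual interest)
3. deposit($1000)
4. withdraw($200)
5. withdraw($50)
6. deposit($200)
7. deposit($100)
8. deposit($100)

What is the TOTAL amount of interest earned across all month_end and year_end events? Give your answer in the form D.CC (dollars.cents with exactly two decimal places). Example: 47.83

After 1 (month_end (apply 3% monthly interest)): balance=$515.00 total_interest=$15.00
After 2 (year_end (apply 12% annual interest)): balance=$576.80 total_interest=$76.80
After 3 (deposit($1000)): balance=$1576.80 total_interest=$76.80
After 4 (withdraw($200)): balance=$1376.80 total_interest=$76.80
After 5 (withdraw($50)): balance=$1326.80 total_interest=$76.80
After 6 (deposit($200)): balance=$1526.80 total_interest=$76.80
After 7 (deposit($100)): balance=$1626.80 total_interest=$76.80
After 8 (deposit($100)): balance=$1726.80 total_interest=$76.80

Answer: 76.80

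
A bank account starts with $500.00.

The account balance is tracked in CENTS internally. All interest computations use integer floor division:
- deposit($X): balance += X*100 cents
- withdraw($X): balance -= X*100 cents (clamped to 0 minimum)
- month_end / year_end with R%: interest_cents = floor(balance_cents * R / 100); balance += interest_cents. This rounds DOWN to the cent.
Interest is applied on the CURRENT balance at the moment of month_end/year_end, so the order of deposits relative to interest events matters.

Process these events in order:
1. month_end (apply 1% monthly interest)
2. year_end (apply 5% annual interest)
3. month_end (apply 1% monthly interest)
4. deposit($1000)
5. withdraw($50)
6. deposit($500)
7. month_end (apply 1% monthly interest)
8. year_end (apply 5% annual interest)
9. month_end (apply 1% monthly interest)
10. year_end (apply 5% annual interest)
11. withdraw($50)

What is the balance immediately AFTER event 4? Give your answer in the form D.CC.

Answer: 1535.55

Derivation:
After 1 (month_end (apply 1% monthly interest)): balance=$505.00 total_interest=$5.00
After 2 (year_end (apply 5% annual interest)): balance=$530.25 total_interest=$30.25
After 3 (month_end (apply 1% monthly interest)): balance=$535.55 total_interest=$35.55
After 4 (deposit($1000)): balance=$1535.55 total_interest=$35.55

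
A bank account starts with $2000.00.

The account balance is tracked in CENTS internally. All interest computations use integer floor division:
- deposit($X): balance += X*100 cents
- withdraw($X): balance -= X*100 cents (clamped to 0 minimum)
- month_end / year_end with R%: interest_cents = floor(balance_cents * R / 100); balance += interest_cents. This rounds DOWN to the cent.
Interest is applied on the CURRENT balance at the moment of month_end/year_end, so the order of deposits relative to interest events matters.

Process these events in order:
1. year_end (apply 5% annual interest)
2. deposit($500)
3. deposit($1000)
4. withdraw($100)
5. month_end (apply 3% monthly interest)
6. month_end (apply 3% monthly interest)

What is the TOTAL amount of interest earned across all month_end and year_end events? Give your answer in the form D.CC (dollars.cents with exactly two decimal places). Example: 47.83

Answer: 313.15

Derivation:
After 1 (year_end (apply 5% annual interest)): balance=$2100.00 total_interest=$100.00
After 2 (deposit($500)): balance=$2600.00 total_interest=$100.00
After 3 (deposit($1000)): balance=$3600.00 total_interest=$100.00
After 4 (withdraw($100)): balance=$3500.00 total_interest=$100.00
After 5 (month_end (apply 3% monthly interest)): balance=$3605.00 total_interest=$205.00
After 6 (month_end (apply 3% monthly interest)): balance=$3713.15 total_interest=$313.15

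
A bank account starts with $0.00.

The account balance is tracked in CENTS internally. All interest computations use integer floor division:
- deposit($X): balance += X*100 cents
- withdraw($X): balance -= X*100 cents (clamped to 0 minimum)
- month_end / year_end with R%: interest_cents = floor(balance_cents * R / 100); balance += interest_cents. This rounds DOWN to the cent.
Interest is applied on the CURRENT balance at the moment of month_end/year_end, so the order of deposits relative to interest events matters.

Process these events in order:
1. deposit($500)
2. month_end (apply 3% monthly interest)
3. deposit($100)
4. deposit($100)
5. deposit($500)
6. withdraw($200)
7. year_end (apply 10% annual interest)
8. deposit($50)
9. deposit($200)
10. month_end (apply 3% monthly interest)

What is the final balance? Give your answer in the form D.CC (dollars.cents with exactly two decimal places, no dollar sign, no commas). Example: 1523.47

After 1 (deposit($500)): balance=$500.00 total_interest=$0.00
After 2 (month_end (apply 3% monthly interest)): balance=$515.00 total_interest=$15.00
After 3 (deposit($100)): balance=$615.00 total_interest=$15.00
After 4 (deposit($100)): balance=$715.00 total_interest=$15.00
After 5 (deposit($500)): balance=$1215.00 total_interest=$15.00
After 6 (withdraw($200)): balance=$1015.00 total_interest=$15.00
After 7 (year_end (apply 10% annual interest)): balance=$1116.50 total_interest=$116.50
After 8 (deposit($50)): balance=$1166.50 total_interest=$116.50
After 9 (deposit($200)): balance=$1366.50 total_interest=$116.50
After 10 (month_end (apply 3% monthly interest)): balance=$1407.49 total_interest=$157.49

Answer: 1407.49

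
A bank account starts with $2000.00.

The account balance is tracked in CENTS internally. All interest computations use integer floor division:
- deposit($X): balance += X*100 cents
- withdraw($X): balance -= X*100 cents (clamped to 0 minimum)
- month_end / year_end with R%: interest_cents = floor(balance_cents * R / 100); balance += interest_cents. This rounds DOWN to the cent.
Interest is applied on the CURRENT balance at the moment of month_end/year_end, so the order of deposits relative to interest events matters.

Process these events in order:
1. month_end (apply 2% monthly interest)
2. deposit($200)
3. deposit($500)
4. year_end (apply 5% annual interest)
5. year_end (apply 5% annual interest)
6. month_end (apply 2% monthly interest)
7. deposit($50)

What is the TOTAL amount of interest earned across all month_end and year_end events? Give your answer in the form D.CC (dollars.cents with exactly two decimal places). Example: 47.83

After 1 (month_end (apply 2% monthly interest)): balance=$2040.00 total_interest=$40.00
After 2 (deposit($200)): balance=$2240.00 total_interest=$40.00
After 3 (deposit($500)): balance=$2740.00 total_interest=$40.00
After 4 (year_end (apply 5% annual interest)): balance=$2877.00 total_interest=$177.00
After 5 (year_end (apply 5% annual interest)): balance=$3020.85 total_interest=$320.85
After 6 (month_end (apply 2% monthly interest)): balance=$3081.26 total_interest=$381.26
After 7 (deposit($50)): balance=$3131.26 total_interest=$381.26

Answer: 381.26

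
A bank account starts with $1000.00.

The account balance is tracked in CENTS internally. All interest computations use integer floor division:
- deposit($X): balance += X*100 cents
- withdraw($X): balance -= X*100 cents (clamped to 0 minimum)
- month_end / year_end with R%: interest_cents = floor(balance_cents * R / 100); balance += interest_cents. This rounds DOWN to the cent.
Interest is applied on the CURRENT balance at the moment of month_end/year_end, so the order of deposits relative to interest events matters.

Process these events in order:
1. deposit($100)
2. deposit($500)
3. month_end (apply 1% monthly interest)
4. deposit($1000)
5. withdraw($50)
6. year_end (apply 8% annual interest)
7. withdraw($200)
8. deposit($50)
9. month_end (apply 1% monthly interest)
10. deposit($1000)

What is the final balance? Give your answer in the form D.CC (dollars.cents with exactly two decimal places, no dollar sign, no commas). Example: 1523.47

After 1 (deposit($100)): balance=$1100.00 total_interest=$0.00
After 2 (deposit($500)): balance=$1600.00 total_interest=$0.00
After 3 (month_end (apply 1% monthly interest)): balance=$1616.00 total_interest=$16.00
After 4 (deposit($1000)): balance=$2616.00 total_interest=$16.00
After 5 (withdraw($50)): balance=$2566.00 total_interest=$16.00
After 6 (year_end (apply 8% annual interest)): balance=$2771.28 total_interest=$221.28
After 7 (withdraw($200)): balance=$2571.28 total_interest=$221.28
After 8 (deposit($50)): balance=$2621.28 total_interest=$221.28
After 9 (month_end (apply 1% monthly interest)): balance=$2647.49 total_interest=$247.49
After 10 (deposit($1000)): balance=$3647.49 total_interest=$247.49

Answer: 3647.49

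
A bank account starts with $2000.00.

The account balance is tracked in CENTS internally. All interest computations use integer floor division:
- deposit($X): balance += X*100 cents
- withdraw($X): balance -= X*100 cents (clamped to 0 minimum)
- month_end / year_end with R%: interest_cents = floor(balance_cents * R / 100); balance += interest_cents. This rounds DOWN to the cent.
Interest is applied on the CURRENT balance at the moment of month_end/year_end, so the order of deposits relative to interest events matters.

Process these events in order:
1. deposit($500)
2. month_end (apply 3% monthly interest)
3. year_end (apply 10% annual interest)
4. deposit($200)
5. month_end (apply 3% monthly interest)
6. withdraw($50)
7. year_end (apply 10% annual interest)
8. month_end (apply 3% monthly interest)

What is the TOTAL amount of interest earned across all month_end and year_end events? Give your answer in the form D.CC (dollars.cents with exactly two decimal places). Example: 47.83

Answer: 832.23

Derivation:
After 1 (deposit($500)): balance=$2500.00 total_interest=$0.00
After 2 (month_end (apply 3% monthly interest)): balance=$2575.00 total_interest=$75.00
After 3 (year_end (apply 10% annual interest)): balance=$2832.50 total_interest=$332.50
After 4 (deposit($200)): balance=$3032.50 total_interest=$332.50
After 5 (month_end (apply 3% monthly interest)): balance=$3123.47 total_interest=$423.47
After 6 (withdraw($50)): balance=$3073.47 total_interest=$423.47
After 7 (year_end (apply 10% annual interest)): balance=$3380.81 total_interest=$730.81
After 8 (month_end (apply 3% monthly interest)): balance=$3482.23 total_interest=$832.23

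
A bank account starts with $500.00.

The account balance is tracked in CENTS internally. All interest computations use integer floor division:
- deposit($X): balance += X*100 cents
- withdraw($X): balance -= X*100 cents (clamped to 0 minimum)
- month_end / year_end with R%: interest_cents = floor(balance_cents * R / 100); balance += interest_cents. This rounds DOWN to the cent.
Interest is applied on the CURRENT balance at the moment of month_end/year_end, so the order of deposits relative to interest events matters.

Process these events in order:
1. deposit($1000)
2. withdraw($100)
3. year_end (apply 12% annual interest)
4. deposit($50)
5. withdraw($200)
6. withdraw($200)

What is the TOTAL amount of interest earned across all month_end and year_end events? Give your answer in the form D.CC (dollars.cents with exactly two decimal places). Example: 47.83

After 1 (deposit($1000)): balance=$1500.00 total_interest=$0.00
After 2 (withdraw($100)): balance=$1400.00 total_interest=$0.00
After 3 (year_end (apply 12% annual interest)): balance=$1568.00 total_interest=$168.00
After 4 (deposit($50)): balance=$1618.00 total_interest=$168.00
After 5 (withdraw($200)): balance=$1418.00 total_interest=$168.00
After 6 (withdraw($200)): balance=$1218.00 total_interest=$168.00

Answer: 168.00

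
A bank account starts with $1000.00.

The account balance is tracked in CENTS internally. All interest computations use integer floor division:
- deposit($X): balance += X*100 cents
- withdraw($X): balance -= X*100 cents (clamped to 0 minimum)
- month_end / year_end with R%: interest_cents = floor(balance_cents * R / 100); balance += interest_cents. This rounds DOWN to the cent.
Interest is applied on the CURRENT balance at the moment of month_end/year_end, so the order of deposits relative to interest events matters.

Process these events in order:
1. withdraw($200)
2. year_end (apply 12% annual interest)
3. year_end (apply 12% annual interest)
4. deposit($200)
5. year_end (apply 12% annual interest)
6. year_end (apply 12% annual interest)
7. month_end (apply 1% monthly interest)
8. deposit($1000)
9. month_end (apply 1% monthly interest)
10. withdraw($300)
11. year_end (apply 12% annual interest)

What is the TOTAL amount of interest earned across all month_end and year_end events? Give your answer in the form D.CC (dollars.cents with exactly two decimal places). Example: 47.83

After 1 (withdraw($200)): balance=$800.00 total_interest=$0.00
After 2 (year_end (apply 12% annual interest)): balance=$896.00 total_interest=$96.00
After 3 (year_end (apply 12% annual interest)): balance=$1003.52 total_interest=$203.52
After 4 (deposit($200)): balance=$1203.52 total_interest=$203.52
After 5 (year_end (apply 12% annual interest)): balance=$1347.94 total_interest=$347.94
After 6 (year_end (apply 12% annual interest)): balance=$1509.69 total_interest=$509.69
After 7 (month_end (apply 1% monthly interest)): balance=$1524.78 total_interest=$524.78
After 8 (deposit($1000)): balance=$2524.78 total_interest=$524.78
After 9 (month_end (apply 1% monthly interest)): balance=$2550.02 total_interest=$550.02
After 10 (withdraw($300)): balance=$2250.02 total_interest=$550.02
After 11 (year_end (apply 12% annual interest)): balance=$2520.02 total_interest=$820.02

Answer: 820.02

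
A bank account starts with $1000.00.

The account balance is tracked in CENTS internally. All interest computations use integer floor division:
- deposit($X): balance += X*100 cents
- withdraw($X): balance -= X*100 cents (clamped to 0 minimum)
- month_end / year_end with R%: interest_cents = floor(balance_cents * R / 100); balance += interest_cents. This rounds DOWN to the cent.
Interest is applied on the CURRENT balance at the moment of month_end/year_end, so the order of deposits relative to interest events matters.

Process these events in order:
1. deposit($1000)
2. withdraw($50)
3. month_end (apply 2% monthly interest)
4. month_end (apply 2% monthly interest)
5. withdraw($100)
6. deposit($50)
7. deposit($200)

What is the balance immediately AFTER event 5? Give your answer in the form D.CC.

Answer: 1928.78

Derivation:
After 1 (deposit($1000)): balance=$2000.00 total_interest=$0.00
After 2 (withdraw($50)): balance=$1950.00 total_interest=$0.00
After 3 (month_end (apply 2% monthly interest)): balance=$1989.00 total_interest=$39.00
After 4 (month_end (apply 2% monthly interest)): balance=$2028.78 total_interest=$78.78
After 5 (withdraw($100)): balance=$1928.78 total_interest=$78.78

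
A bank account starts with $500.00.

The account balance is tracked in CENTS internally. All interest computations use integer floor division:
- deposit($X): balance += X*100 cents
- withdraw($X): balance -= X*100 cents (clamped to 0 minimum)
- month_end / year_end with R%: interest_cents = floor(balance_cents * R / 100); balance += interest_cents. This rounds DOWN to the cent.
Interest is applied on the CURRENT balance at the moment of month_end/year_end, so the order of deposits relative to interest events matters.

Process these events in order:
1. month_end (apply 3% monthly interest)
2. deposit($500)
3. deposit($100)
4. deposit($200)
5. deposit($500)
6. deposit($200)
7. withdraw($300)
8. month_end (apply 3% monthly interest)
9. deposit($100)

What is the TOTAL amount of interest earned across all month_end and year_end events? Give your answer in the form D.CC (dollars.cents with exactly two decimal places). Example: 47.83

After 1 (month_end (apply 3% monthly interest)): balance=$515.00 total_interest=$15.00
After 2 (deposit($500)): balance=$1015.00 total_interest=$15.00
After 3 (deposit($100)): balance=$1115.00 total_interest=$15.00
After 4 (deposit($200)): balance=$1315.00 total_interest=$15.00
After 5 (deposit($500)): balance=$1815.00 total_interest=$15.00
After 6 (deposit($200)): balance=$2015.00 total_interest=$15.00
After 7 (withdraw($300)): balance=$1715.00 total_interest=$15.00
After 8 (month_end (apply 3% monthly interest)): balance=$1766.45 total_interest=$66.45
After 9 (deposit($100)): balance=$1866.45 total_interest=$66.45

Answer: 66.45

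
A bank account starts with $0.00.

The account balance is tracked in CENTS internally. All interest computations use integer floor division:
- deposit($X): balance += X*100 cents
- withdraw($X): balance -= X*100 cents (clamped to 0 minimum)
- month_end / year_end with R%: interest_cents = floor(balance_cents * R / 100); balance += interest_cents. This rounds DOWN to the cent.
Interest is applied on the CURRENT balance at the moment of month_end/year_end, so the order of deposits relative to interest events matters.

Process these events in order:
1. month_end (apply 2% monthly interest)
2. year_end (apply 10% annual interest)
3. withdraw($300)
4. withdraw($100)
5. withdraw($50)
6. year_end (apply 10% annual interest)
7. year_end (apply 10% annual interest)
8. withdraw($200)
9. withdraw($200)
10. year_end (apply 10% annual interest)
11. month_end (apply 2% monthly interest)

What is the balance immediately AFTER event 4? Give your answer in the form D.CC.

After 1 (month_end (apply 2% monthly interest)): balance=$0.00 total_interest=$0.00
After 2 (year_end (apply 10% annual interest)): balance=$0.00 total_interest=$0.00
After 3 (withdraw($300)): balance=$0.00 total_interest=$0.00
After 4 (withdraw($100)): balance=$0.00 total_interest=$0.00

Answer: 0.00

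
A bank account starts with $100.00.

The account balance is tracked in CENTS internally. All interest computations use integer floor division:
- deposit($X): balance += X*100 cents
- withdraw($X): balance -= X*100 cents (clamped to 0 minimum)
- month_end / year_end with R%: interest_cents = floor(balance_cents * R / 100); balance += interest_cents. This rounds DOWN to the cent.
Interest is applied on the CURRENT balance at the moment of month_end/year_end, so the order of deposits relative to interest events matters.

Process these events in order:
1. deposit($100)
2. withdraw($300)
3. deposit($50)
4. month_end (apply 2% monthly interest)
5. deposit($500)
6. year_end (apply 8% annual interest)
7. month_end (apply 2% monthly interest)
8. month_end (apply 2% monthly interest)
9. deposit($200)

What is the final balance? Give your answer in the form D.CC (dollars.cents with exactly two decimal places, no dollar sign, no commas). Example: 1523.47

Answer: 819.11

Derivation:
After 1 (deposit($100)): balance=$200.00 total_interest=$0.00
After 2 (withdraw($300)): balance=$0.00 total_interest=$0.00
After 3 (deposit($50)): balance=$50.00 total_interest=$0.00
After 4 (month_end (apply 2% monthly interest)): balance=$51.00 total_interest=$1.00
After 5 (deposit($500)): balance=$551.00 total_interest=$1.00
After 6 (year_end (apply 8% annual interest)): balance=$595.08 total_interest=$45.08
After 7 (month_end (apply 2% monthly interest)): balance=$606.98 total_interest=$56.98
After 8 (month_end (apply 2% monthly interest)): balance=$619.11 total_interest=$69.11
After 9 (deposit($200)): balance=$819.11 total_interest=$69.11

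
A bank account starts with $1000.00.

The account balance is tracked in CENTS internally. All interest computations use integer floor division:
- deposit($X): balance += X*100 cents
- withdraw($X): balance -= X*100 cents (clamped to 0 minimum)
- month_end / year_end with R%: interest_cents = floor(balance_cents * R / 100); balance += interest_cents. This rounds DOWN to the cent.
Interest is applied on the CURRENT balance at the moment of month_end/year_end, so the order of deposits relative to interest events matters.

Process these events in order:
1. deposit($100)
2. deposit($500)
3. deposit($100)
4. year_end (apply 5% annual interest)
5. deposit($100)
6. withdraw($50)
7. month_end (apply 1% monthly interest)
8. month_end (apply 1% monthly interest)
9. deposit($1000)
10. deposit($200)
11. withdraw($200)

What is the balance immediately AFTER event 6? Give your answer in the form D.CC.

After 1 (deposit($100)): balance=$1100.00 total_interest=$0.00
After 2 (deposit($500)): balance=$1600.00 total_interest=$0.00
After 3 (deposit($100)): balance=$1700.00 total_interest=$0.00
After 4 (year_end (apply 5% annual interest)): balance=$1785.00 total_interest=$85.00
After 5 (deposit($100)): balance=$1885.00 total_interest=$85.00
After 6 (withdraw($50)): balance=$1835.00 total_interest=$85.00

Answer: 1835.00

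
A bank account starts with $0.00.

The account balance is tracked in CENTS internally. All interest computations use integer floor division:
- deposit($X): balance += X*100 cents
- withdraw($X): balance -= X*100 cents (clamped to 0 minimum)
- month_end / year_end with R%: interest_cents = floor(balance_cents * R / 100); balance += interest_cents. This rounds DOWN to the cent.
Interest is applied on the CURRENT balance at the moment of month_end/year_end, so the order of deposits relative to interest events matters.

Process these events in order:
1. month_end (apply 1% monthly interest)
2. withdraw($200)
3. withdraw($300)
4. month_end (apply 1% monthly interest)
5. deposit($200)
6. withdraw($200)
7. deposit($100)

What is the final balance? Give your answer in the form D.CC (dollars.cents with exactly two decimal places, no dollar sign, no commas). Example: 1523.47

Answer: 100.00

Derivation:
After 1 (month_end (apply 1% monthly interest)): balance=$0.00 total_interest=$0.00
After 2 (withdraw($200)): balance=$0.00 total_interest=$0.00
After 3 (withdraw($300)): balance=$0.00 total_interest=$0.00
After 4 (month_end (apply 1% monthly interest)): balance=$0.00 total_interest=$0.00
After 5 (deposit($200)): balance=$200.00 total_interest=$0.00
After 6 (withdraw($200)): balance=$0.00 total_interest=$0.00
After 7 (deposit($100)): balance=$100.00 total_interest=$0.00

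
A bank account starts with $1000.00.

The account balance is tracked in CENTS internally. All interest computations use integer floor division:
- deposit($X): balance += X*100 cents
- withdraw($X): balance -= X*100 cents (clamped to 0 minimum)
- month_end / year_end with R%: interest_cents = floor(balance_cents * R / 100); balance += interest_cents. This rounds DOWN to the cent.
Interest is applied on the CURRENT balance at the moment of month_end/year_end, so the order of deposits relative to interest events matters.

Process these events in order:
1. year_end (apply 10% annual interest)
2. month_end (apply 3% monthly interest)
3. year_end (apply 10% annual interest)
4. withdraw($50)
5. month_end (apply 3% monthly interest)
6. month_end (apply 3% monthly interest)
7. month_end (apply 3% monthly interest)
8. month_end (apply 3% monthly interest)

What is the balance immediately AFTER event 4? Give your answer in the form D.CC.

After 1 (year_end (apply 10% annual interest)): balance=$1100.00 total_interest=$100.00
After 2 (month_end (apply 3% monthly interest)): balance=$1133.00 total_interest=$133.00
After 3 (year_end (apply 10% annual interest)): balance=$1246.30 total_interest=$246.30
After 4 (withdraw($50)): balance=$1196.30 total_interest=$246.30

Answer: 1196.30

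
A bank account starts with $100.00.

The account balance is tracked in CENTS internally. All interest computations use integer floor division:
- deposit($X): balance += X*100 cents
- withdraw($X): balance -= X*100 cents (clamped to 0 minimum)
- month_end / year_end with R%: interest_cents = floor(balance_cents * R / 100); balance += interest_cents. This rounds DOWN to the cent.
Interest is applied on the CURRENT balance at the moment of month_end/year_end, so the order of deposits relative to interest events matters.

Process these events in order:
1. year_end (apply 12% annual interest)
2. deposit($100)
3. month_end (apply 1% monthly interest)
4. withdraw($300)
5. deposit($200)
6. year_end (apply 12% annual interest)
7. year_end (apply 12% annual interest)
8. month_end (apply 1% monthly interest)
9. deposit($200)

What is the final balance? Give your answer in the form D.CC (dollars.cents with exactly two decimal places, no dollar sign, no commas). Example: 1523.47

After 1 (year_end (apply 12% annual interest)): balance=$112.00 total_interest=$12.00
After 2 (deposit($100)): balance=$212.00 total_interest=$12.00
After 3 (month_end (apply 1% monthly interest)): balance=$214.12 total_interest=$14.12
After 4 (withdraw($300)): balance=$0.00 total_interest=$14.12
After 5 (deposit($200)): balance=$200.00 total_interest=$14.12
After 6 (year_end (apply 12% annual interest)): balance=$224.00 total_interest=$38.12
After 7 (year_end (apply 12% annual interest)): balance=$250.88 total_interest=$65.00
After 8 (month_end (apply 1% monthly interest)): balance=$253.38 total_interest=$67.50
After 9 (deposit($200)): balance=$453.38 total_interest=$67.50

Answer: 453.38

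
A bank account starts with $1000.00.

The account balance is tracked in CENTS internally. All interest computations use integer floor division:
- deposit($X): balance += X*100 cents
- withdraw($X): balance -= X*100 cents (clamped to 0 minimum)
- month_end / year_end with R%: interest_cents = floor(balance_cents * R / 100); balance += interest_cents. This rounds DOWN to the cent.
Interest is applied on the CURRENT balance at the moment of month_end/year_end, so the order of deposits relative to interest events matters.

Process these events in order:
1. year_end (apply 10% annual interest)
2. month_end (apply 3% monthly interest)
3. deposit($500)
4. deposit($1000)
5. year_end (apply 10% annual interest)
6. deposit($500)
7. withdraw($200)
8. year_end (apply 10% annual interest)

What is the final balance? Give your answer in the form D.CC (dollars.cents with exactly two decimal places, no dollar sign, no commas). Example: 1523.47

After 1 (year_end (apply 10% annual interest)): balance=$1100.00 total_interest=$100.00
After 2 (month_end (apply 3% monthly interest)): balance=$1133.00 total_interest=$133.00
After 3 (deposit($500)): balance=$1633.00 total_interest=$133.00
After 4 (deposit($1000)): balance=$2633.00 total_interest=$133.00
After 5 (year_end (apply 10% annual interest)): balance=$2896.30 total_interest=$396.30
After 6 (deposit($500)): balance=$3396.30 total_interest=$396.30
After 7 (withdraw($200)): balance=$3196.30 total_interest=$396.30
After 8 (year_end (apply 10% annual interest)): balance=$3515.93 total_interest=$715.93

Answer: 3515.93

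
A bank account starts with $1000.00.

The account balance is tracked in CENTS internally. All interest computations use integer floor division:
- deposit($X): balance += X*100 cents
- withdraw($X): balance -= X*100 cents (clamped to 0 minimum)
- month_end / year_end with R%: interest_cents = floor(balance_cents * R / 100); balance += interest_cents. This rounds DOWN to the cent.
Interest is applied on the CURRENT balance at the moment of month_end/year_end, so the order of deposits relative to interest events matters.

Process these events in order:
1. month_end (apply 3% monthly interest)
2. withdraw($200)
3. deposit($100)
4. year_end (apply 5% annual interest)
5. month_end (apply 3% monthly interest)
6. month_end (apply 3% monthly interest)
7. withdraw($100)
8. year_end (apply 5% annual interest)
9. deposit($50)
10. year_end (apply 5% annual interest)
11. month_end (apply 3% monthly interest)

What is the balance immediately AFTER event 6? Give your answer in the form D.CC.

After 1 (month_end (apply 3% monthly interest)): balance=$1030.00 total_interest=$30.00
After 2 (withdraw($200)): balance=$830.00 total_interest=$30.00
After 3 (deposit($100)): balance=$930.00 total_interest=$30.00
After 4 (year_end (apply 5% annual interest)): balance=$976.50 total_interest=$76.50
After 5 (month_end (apply 3% monthly interest)): balance=$1005.79 total_interest=$105.79
After 6 (month_end (apply 3% monthly interest)): balance=$1035.96 total_interest=$135.96

Answer: 1035.96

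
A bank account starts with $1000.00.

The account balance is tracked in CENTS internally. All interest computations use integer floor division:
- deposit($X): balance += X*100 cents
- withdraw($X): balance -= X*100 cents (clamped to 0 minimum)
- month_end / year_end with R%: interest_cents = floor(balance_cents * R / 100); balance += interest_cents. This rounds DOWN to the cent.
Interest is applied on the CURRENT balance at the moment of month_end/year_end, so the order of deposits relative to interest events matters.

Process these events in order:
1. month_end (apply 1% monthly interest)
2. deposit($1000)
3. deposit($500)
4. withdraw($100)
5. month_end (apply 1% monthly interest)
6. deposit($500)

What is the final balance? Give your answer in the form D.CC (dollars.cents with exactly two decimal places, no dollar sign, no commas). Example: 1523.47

Answer: 2934.10

Derivation:
After 1 (month_end (apply 1% monthly interest)): balance=$1010.00 total_interest=$10.00
After 2 (deposit($1000)): balance=$2010.00 total_interest=$10.00
After 3 (deposit($500)): balance=$2510.00 total_interest=$10.00
After 4 (withdraw($100)): balance=$2410.00 total_interest=$10.00
After 5 (month_end (apply 1% monthly interest)): balance=$2434.10 total_interest=$34.10
After 6 (deposit($500)): balance=$2934.10 total_interest=$34.10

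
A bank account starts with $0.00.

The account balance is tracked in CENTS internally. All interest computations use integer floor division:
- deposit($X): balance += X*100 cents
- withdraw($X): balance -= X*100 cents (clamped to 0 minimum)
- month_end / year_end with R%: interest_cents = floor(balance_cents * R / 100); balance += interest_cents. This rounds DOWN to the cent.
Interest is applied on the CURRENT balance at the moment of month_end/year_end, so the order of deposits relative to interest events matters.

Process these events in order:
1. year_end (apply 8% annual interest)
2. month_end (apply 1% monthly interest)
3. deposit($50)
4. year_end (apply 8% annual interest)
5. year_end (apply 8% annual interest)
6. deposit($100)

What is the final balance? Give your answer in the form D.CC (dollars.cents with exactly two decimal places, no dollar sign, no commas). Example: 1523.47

After 1 (year_end (apply 8% annual interest)): balance=$0.00 total_interest=$0.00
After 2 (month_end (apply 1% monthly interest)): balance=$0.00 total_interest=$0.00
After 3 (deposit($50)): balance=$50.00 total_interest=$0.00
After 4 (year_end (apply 8% annual interest)): balance=$54.00 total_interest=$4.00
After 5 (year_end (apply 8% annual interest)): balance=$58.32 total_interest=$8.32
After 6 (deposit($100)): balance=$158.32 total_interest=$8.32

Answer: 158.32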